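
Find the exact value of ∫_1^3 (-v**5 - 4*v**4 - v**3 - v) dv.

-5084/15

By the power rule, an antiderivative is F(v) = -v**6/6 - 4*v**5/5 - v**4/4 - v**2/2.
Then F(3) - F(1) = (-6813/20) - (-103/60) = -5084/15.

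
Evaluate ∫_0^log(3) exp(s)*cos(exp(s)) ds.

Let u = exp(s), so du = exp(s) ds. When s = 0, u = 1; when s = log(3), u = 3.
The integral becomes ∫ cos(u) du from 1 to 3, with antiderivative sin(u).
Back in s: F(s) = sin(exp(s)).
Then F(log(3)) - F(0) = (sin(3)) - (sin(1)) = -sin(1) + sin(3).

-sin(1) + sin(3)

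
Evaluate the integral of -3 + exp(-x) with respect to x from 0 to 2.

An antiderivative is F(x) = -3*x - exp(-x).
Then F(2) - F(0) = (-6 - exp(-2)) - (-1) = -5 - exp(-2).

-5 - exp(-2)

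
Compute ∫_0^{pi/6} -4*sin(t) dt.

An antiderivative is F(t) = 4*cos(t).
Then F(pi/6) - F(0) = (2*sqrt(3)) - (4) = -4 + 2*sqrt(3).

-4 + 2*sqrt(3)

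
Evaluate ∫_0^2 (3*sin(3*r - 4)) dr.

Let u = 3*r - 4, so du = 3 dr. When r = 0, u = -4; when r = 2, u = 2.
The integral becomes ∫ sin(u) du from -4 to 2, with antiderivative -cos(u).
Back in r: F(r) = -cos(3*r - 4).
Then F(2) - F(0) = (-cos(2)) - (-cos(4)) = cos(4) - cos(2).

cos(4) - cos(2)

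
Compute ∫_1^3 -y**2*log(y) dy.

26/9 - 9*log(3)

Integrate by parts once (u = ln y, dv = -y**2 dy).
An antiderivative is F(y) = -y**3*(3*log(y) - 1)/9.
Then F(3) - F(1) = (3 - 9*log(3)) - (1/9) = 26/9 - 9*log(3).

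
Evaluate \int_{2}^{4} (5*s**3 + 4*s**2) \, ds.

By the power rule, an antiderivative is F(s) = 5*s**4/4 + 4*s**3/3.
Then F(4) - F(2) = (1216/3) - (92/3) = 1124/3.

1124/3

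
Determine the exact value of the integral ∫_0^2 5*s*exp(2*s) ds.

Integrate by parts once (u = s, dv = 5*exp(2*s) ds).
An antiderivative is F(s) = (10*s - 5)*exp(2*s)/4.
Then F(2) - F(0) = (15*exp(4)/4) - (-5/4) = 5/4 + 15*exp(4)/4.

5/4 + 15*exp(4)/4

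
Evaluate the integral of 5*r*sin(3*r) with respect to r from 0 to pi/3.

5*pi/9

Integrate by parts once (u = r, dv = 5*sin(3*r) dr).
An antiderivative is F(r) = -5*r*cos(3*r)/3 + 5*sin(3*r)/9.
Then F(pi/3) - F(0) = (5*pi/9) - (0) = 5*pi/9.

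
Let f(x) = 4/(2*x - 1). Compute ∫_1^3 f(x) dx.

An antiderivative is F(x) = 2*log(2*x - 1).
Then F(3) - F(1) = (log(25)) - (0) = log(25).

log(25)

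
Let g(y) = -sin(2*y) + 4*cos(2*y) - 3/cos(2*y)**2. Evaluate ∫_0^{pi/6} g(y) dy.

-sqrt(3)/2 - 1/4

An antiderivative is F(y) = 2*sin(2*y) + cos(2*y)/2 - 3*tan(2*y)/2.
Then F(pi/6) - F(0) = (1/4 - sqrt(3)/2) - (1/2) = -sqrt(3)/2 - 1/4.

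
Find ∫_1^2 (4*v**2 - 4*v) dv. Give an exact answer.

10/3

By the power rule, an antiderivative is F(v) = 4*v**3/3 - 2*v**2.
Then F(2) - F(1) = (8/3) - (-2/3) = 10/3.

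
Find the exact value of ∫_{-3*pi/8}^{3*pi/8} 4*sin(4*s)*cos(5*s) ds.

Use the identity sin(4*s)cos(5*s) = [sin(9*s) + sin(-s)]/2.
An antiderivative is F(s) = 2*cos(s) - 2*cos(9*s)/9.
Then F(3*pi/8) - F(-3*pi/8) = (10*sqrt(2 - sqrt(2))/9) - (10*sqrt(2 - sqrt(2))/9) = 0.

0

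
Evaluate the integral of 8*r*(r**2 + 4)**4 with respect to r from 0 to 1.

Let u = r**2 + 4, so du = 2*r dr. When r = 0, u = 4; when r = 1, u = 5.
The integral becomes 4·∫ u**4 du from 4 to 5, with antiderivative 4*u**5/5.
Back in r: F(r) = 4*(r**2 + 4)**5/5.
Then F(1) - F(0) = (2500) - (4096/5) = 8404/5.

8404/5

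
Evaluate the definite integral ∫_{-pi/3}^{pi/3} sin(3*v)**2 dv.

pi/3

Use the identity sin^2(3*v) = (1 - cos(6*v))/2.
An antiderivative is F(v) = v/2 - sin(6*v)/12.
Then F(pi/3) - F(-pi/3) = (pi/6) - (-pi/6) = pi/3.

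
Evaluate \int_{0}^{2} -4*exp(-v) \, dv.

-4 + 4*exp(-2)

An antiderivative is F(v) = 4*exp(-v).
Then F(2) - F(0) = (4*exp(-2)) - (4) = -4 + 4*exp(-2).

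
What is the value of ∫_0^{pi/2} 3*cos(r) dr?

An antiderivative is F(r) = 3*sin(r).
Then F(pi/2) - F(0) = (3) - (0) = 3.

3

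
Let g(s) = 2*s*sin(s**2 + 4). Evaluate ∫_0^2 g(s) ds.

Let u = s**2 + 4, so du = 2*s ds. When s = 0, u = 4; when s = 2, u = 8.
The integral becomes ∫ sin(u) du from 4 to 8, with antiderivative -cos(u).
Back in s: F(s) = -cos(s**2 + 4).
Then F(2) - F(0) = (-cos(8)) - (-cos(4)) = cos(4) - cos(8).

cos(4) - cos(8)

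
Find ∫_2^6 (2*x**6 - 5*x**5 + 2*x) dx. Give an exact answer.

864160/21

By the power rule, an antiderivative is F(x) = 2*x**7/7 - 5*x**6/6 + x**2.
Then F(6) - F(2) = (287964/7) - (-268/21) = 864160/21.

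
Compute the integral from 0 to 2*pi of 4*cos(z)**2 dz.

Use the identity cos^2(z) = (1 + cos(2*z))/2.
An antiderivative is F(z) = 2*z + sin(2*z).
Then F(2*pi) - F(0) = (4*pi) - (0) = 4*pi.

4*pi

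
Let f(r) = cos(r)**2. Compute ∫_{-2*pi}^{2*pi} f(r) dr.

Use the identity cos^2(r) = (1 + cos(2*r))/2.
An antiderivative is F(r) = r/2 + sin(2*r)/4.
Then F(2*pi) - F(-2*pi) = (pi) - (-pi) = 2*pi.

2*pi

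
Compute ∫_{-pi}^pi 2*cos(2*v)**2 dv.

Use the identity cos^2(2*v) = (1 + cos(4*v))/2.
An antiderivative is F(v) = v + sin(4*v)/4.
Then F(pi) - F(-pi) = (pi) - (-pi) = 2*pi.

2*pi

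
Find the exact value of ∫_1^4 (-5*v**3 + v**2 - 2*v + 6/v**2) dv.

-1233/4

By the power rule, an antiderivative is F(v) = -5*v**4/4 + v**3/3 - v**2 - 6/v.
Then F(4) - F(1) = (-1897/6) - (-95/12) = -1233/4.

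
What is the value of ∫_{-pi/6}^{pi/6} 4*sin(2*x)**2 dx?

-sqrt(3)/2 + 2*pi/3

Use the identity sin^2(2*x) = (1 - cos(4*x))/2.
An antiderivative is F(x) = 2*x - sin(4*x)/2.
Then F(pi/6) - F(-pi/6) = (-sqrt(3)/4 + pi/3) - (-pi/3 + sqrt(3)/4) = -sqrt(3)/2 + 2*pi/3.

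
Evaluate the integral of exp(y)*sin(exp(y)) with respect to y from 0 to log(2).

Let u = exp(y), so du = exp(y) dy. When y = 0, u = 1; when y = log(2), u = 2.
The integral becomes ∫ sin(u) du from 1 to 2, with antiderivative -cos(u).
Back in y: F(y) = -cos(exp(y)).
Then F(log(2)) - F(0) = (-cos(2)) - (-cos(1)) = -cos(2) + cos(1).

-cos(2) + cos(1)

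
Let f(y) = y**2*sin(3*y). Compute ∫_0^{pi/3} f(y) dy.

Integrate by parts twice (u = y^2, dv = sin(3*y) dy).
An antiderivative is F(y) = -y**2*cos(3*y)/3 + 2*y*sin(3*y)/9 + 2*cos(3*y)/27.
Then F(pi/3) - F(0) = (-2/27 + pi**2/27) - (2/27) = -4/27 + pi**2/27.

-4/27 + pi**2/27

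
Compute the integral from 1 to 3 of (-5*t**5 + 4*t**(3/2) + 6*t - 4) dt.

-8884/15 + 72*sqrt(3)/5

By the power rule, an antiderivative is F(t) = -5*t**6/6 + 8*t**(5/2)/5 + 3*t**2 - 4*t.
Then F(3) - F(1) = (-1185/2 + 72*sqrt(3)/5) - (-7/30) = -8884/15 + 72*sqrt(3)/5.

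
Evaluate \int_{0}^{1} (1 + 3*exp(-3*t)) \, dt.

An antiderivative is F(t) = t - exp(-3*t).
Then F(1) - F(0) = (1 - exp(-3)) - (-1) = 2 - exp(-3).

2 - exp(-3)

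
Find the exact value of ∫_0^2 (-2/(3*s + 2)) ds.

-4*log(2)/3

An antiderivative is F(s) = -2*log(3*s + 2)/3.
Then F(2) - F(0) = (-log(4)) - (-2*log(2)/3) = -4*log(2)/3.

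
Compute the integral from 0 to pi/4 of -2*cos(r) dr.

-sqrt(2)

An antiderivative is F(r) = -2*sin(r).
Then F(pi/4) - F(0) = (-sqrt(2)) - (0) = -sqrt(2).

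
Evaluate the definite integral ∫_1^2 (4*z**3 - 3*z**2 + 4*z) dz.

By the power rule, an antiderivative is F(z) = z**4 - z**3 + 2*z**2.
Then F(2) - F(1) = (16) - (2) = 14.

14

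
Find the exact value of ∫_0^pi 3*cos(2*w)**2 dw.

3*pi/2

Use the identity cos^2(2*w) = (1 + cos(4*w))/2.
An antiderivative is F(w) = 3*w/2 + 3*sin(4*w)/8.
Then F(pi) - F(0) = (3*pi/2) - (0) = 3*pi/2.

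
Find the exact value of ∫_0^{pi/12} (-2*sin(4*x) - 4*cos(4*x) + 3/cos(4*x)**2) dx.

-1/4 + sqrt(3)/4

An antiderivative is F(x) = -sin(4*x) + cos(4*x)/2 + 3*tan(4*x)/4.
Then F(pi/12) - F(0) = (1/4 + sqrt(3)/4) - (1/2) = -1/4 + sqrt(3)/4.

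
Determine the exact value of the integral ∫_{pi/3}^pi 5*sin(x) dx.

15/2

An antiderivative is F(x) = -5*cos(x).
Then F(pi) - F(pi/3) = (5) - (-5/2) = 15/2.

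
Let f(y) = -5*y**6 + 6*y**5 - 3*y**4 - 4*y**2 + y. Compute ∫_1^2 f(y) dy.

By the power rule, an antiderivative is F(y) = -5*y**7/7 + y**6 - 3*y**5/5 - 4*y**3/3 + y**2/2.
Then F(2) - F(1) = (-5806/105) - (-241/210) = -11371/210.

-11371/210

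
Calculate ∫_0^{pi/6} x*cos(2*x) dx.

-1/8 + sqrt(3)*pi/24

Integrate by parts once (u = x, dv = cos(2*x) dx).
An antiderivative is F(x) = x*sin(2*x)/2 + cos(2*x)/4.
Then F(pi/6) - F(0) = (1/8 + sqrt(3)*pi/24) - (1/4) = -1/8 + sqrt(3)*pi/24.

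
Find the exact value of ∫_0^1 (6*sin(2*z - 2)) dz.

-3 + 3*cos(2)

Let u = 2*z - 2, so du = 2 dz. When z = 0, u = -2; when z = 1, u = 0.
The integral becomes 3·∫ sin(u) du from -2 to 0, with antiderivative -3*cos(u).
Back in z: F(z) = -3*cos(2*z - 2).
Then F(1) - F(0) = (-3) - (-3*cos(2)) = -3 + 3*cos(2).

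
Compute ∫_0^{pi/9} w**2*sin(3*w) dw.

Integrate by parts twice (u = w^2, dv = sin(3*w) dw).
An antiderivative is F(w) = -w**2*cos(3*w)/3 + 2*w*sin(3*w)/9 + 2*cos(3*w)/27.
Then F(pi/9) - F(0) = (-pi**2/486 + 1/27 + sqrt(3)*pi/81) - (2/27) = -1/27 - pi**2/486 + sqrt(3)*pi/81.

-1/27 - pi**2/486 + sqrt(3)*pi/81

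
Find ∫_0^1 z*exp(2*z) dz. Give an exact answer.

Integrate by parts once (u = z, dv = exp(2*z) dz).
An antiderivative is F(z) = (2*z - 1)*exp(2*z)/4.
Then F(1) - F(0) = (exp(2)/4) - (-1/4) = 1/4 + exp(2)/4.

1/4 + exp(2)/4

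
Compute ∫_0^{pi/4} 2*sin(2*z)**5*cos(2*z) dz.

1/6

Let u = sin(2*z), so du = 2*cos(2*z) dz. When z = 0, u = 0; when z = pi/4, u = 1.
The integral becomes ∫ u**5 du from 0 to 1, with antiderivative u**6/6.
Back in z: F(z) = sin(2*z)**6/6.
Then F(pi/4) - F(0) = (1/6) - (0) = 1/6.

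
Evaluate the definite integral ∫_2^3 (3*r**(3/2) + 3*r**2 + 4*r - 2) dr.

By the power rule, an antiderivative is F(r) = 6*r**(5/2)/5 + r**3 + 2*r**2 - 2*r.
Then F(3) - F(2) = (54*sqrt(3)/5 + 39) - (24*sqrt(2)/5 + 12) = -24*sqrt(2)/5 + 54*sqrt(3)/5 + 27.

-24*sqrt(2)/5 + 54*sqrt(3)/5 + 27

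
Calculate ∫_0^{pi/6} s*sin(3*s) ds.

Integrate by parts once (u = s, dv = sin(3*s) ds).
An antiderivative is F(s) = -s*cos(3*s)/3 + sin(3*s)/9.
Then F(pi/6) - F(0) = (1/9) - (0) = 1/9.

1/9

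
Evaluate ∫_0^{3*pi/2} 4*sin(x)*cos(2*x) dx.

Use the identity sin(x)cos(2*x) = [sin(3*x) + sin(-x)]/2.
An antiderivative is F(x) = 2*cos(x) - 2*cos(3*x)/3.
Then F(3*pi/2) - F(0) = (0) - (4/3) = -4/3.

-4/3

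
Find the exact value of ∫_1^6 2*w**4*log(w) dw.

-622 + 15552*log(6)/5

Integrate by parts once (u = ln w, dv = 2*w**4 dw).
An antiderivative is F(w) = 2*w**5*(5*log(w) - 1)/25.
Then F(6) - F(1) = (-15552/25 + 15552*log(6)/5) - (-2/25) = -622 + 15552*log(6)/5.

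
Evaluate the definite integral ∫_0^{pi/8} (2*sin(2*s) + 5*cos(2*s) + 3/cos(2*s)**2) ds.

3*sqrt(2)/4 + 5/2

An antiderivative is F(s) = 5*sin(2*s)/2 - cos(2*s) + 3*tan(2*s)/2.
Then F(pi/8) - F(0) = (3*sqrt(2)/4 + 3/2) - (-1) = 3*sqrt(2)/4 + 5/2.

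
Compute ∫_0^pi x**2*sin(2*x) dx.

Integrate by parts twice (u = x^2, dv = sin(2*x) dx).
An antiderivative is F(x) = -x**2*cos(2*x)/2 + x*sin(2*x)/2 + cos(2*x)/4.
Then F(pi) - F(0) = (1/4 - pi**2/2) - (1/4) = -pi**2/2.

-pi**2/2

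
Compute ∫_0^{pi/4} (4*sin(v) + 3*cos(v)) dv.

An antiderivative is F(v) = 3*sin(v) - 4*cos(v).
Then F(pi/4) - F(0) = (-sqrt(2)/2) - (-4) = 4 - sqrt(2)/2.

4 - sqrt(2)/2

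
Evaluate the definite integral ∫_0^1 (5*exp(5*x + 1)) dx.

Let u = 5*x + 1, so du = 5 dx. When x = 0, u = 1; when x = 1, u = 6.
The integral becomes ∫ exp(u) du from 1 to 6, with antiderivative exp(u).
Back in x: F(x) = exp(5*x + 1).
Then F(1) - F(0) = (exp(6)) - (exp(1)) = -exp(1) + exp(6).

-exp(1) + exp(6)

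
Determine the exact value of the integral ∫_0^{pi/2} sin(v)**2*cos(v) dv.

Let u = sin(v), so du = cos(v) dv. When v = 0, u = 0; when v = pi/2, u = 1.
The integral becomes ∫ u**2 du from 0 to 1, with antiderivative u**3/3.
Back in v: F(v) = sin(v)**3/3.
Then F(pi/2) - F(0) = (1/3) - (0) = 1/3.

1/3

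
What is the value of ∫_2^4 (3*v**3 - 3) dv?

By the power rule, an antiderivative is F(v) = 3*v**4/4 - 3*v.
Then F(4) - F(2) = (180) - (6) = 174.

174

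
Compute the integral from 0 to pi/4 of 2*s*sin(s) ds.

sqrt(2)*(4 - pi)/4

Integrate by parts once (u = s, dv = 2*sin(s) ds).
An antiderivative is F(s) = -2*s*cos(s) + 2*sin(s).
Then F(pi/4) - F(0) = (sqrt(2)*(4 - pi)/4) - (0) = sqrt(2)*(4 - pi)/4.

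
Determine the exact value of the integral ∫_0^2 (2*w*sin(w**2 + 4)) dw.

Let u = w**2 + 4, so du = 2*w dw. When w = 0, u = 4; when w = 2, u = 8.
The integral becomes ∫ sin(u) du from 4 to 8, with antiderivative -cos(u).
Back in w: F(w) = -cos(w**2 + 4).
Then F(2) - F(0) = (-cos(8)) - (-cos(4)) = cos(4) - cos(8).

cos(4) - cos(8)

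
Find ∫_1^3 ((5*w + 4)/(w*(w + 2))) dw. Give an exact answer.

Factor the denominator: w**2 + 2*w = (w + 2)w.
Partial fractions: (5*w + 4)/(w*(w + 2)) = 3/(w + 2) + 2/w.
An antiderivative is F(w) = 2*log(w) + 3*log(w + 2).
Then F(3) - F(1) = (2*log(3) + 3*log(5)) - (log(27)) = -log(3) + 3*log(5).

-log(3) + 3*log(5)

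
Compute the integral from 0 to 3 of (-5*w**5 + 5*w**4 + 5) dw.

-699/2

By the power rule, an antiderivative is F(w) = -5*w**6/6 + w**5 + 5*w.
Then F(3) - F(0) = (-699/2) - (0) = -699/2.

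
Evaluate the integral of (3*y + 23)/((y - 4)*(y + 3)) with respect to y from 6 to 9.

Factor the denominator: y**2 - y - 12 = (y + 3)(y - 4).
Partial fractions: (3*y + 23)/((y - 4)*(y + 3)) = -2/(y + 3) + 5/(y - 4).
An antiderivative is F(y) = 5*log(y - 4) - 2*log(y + 3).
Then F(9) - F(6) = (-4*log(2) - 2*log(3) + 5*log(5)) - (log(32/81)) = -9*log(2) + 2*log(3) + 5*log(5).

-9*log(2) + 2*log(3) + 5*log(5)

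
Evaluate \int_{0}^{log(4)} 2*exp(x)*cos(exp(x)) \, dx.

Let u = exp(x), so du = exp(x) dx. When x = 0, u = 1; when x = log(4), u = 4.
The integral becomes 2·∫ cos(u) du from 1 to 4, with antiderivative 2*sin(u).
Back in x: F(x) = 2*sin(exp(x)).
Then F(log(4)) - F(0) = (2*sin(4)) - (2*sin(1)) = -2*sin(1) + 2*sin(4).

-2*sin(1) + 2*sin(4)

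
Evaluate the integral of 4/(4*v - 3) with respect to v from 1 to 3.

An antiderivative is F(v) = log(4*v - 3).
Then F(3) - F(1) = (log(9)) - (0) = log(9).

log(9)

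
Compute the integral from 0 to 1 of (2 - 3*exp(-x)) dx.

-1 + 3*exp(-1)

An antiderivative is F(x) = 2*x + 3*exp(-x).
Then F(1) - F(0) = (3*exp(-1) + 2) - (3) = -1 + 3*exp(-1).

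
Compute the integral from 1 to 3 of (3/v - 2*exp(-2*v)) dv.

An antiderivative is F(v) = 3*log(v) + exp(-2*v).
Then F(3) - F(1) = (exp(-6) + 3*log(3)) - (exp(-2)) = -exp(-2) + exp(-6) + 3*log(3).

-exp(-2) + exp(-6) + 3*log(3)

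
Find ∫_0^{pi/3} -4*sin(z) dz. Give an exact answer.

An antiderivative is F(z) = 4*cos(z).
Then F(pi/3) - F(0) = (2) - (4) = -2.

-2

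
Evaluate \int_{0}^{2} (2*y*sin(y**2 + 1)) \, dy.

-cos(5) + cos(1)

Let u = y**2 + 1, so du = 2*y dy. When y = 0, u = 1; when y = 2, u = 5.
The integral becomes ∫ sin(u) du from 1 to 5, with antiderivative -cos(u).
Back in y: F(y) = -cos(y**2 + 1).
Then F(2) - F(0) = (-cos(5)) - (-cos(1)) = -cos(5) + cos(1).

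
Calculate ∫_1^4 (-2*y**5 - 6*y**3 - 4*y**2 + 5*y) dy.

By the power rule, an antiderivative is F(y) = -y**6/3 - 3*y**4/2 - 4*y**3/3 + 5*y**2/2.
Then F(4) - F(1) = (-5384/3) - (-2/3) = -1794.

-1794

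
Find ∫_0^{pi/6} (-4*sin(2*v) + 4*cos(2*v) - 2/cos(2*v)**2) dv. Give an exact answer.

An antiderivative is F(v) = 2*sin(2*v) + 2*cos(2*v) - tan(2*v).
Then F(pi/6) - F(0) = (1) - (2) = -1.

-1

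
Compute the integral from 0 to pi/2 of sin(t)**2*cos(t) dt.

1/3

Let u = sin(t), so du = cos(t) dt. When t = 0, u = 0; when t = pi/2, u = 1.
The integral becomes ∫ u**2 du from 0 to 1, with antiderivative u**3/3.
Back in t: F(t) = sin(t)**3/3.
Then F(pi/2) - F(0) = (1/3) - (0) = 1/3.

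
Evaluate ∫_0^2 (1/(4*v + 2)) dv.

log(5)/4

An antiderivative is F(v) = log(4*v + 2)/4.
Then F(2) - F(0) = (log(10)/4) - (log(2)/4) = log(5)/4.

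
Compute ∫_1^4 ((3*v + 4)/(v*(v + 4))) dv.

-2*log(5) + 8*log(2)

Factor the denominator: v**2 + 4*v = (v + 4)v.
Partial fractions: (3*v + 4)/(v*(v + 4)) = 2/(v + 4) + 1/v.
An antiderivative is F(v) = log(v) + 2*log(v + 4).
Then F(4) - F(1) = (8*log(2)) - (log(25)) = -2*log(5) + 8*log(2).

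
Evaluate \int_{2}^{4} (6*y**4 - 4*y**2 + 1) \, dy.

By the power rule, an antiderivative is F(y) = 6*y**5/5 - 4*y**3/3 + y.
Then F(4) - F(2) = (17212/15) - (446/15) = 16766/15.

16766/15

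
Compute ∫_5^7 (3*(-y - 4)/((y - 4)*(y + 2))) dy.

-log(63)

Factor the denominator: y**2 - 2*y - 8 = (y + 2)(y - 4).
Partial fractions: 3*(-y - 4)/((y - 4)*(y + 2)) = 1/(y + 2) - 4/(y - 4).
An antiderivative is F(y) = -4*log(y - 4) + log(y + 2).
Then F(7) - F(5) = (-log(9)) - (log(7)) = -log(63).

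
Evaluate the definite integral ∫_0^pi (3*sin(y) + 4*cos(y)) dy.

6

An antiderivative is F(y) = 4*sin(y) - 3*cos(y).
Then F(pi) - F(0) = (3) - (-3) = 6.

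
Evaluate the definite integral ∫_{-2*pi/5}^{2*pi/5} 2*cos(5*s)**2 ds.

Use the identity cos^2(5*s) = (1 + cos(10*s))/2.
An antiderivative is F(s) = s + sin(10*s)/10.
Then F(2*pi/5) - F(-2*pi/5) = (2*pi/5) - (-2*pi/5) = 4*pi/5.

4*pi/5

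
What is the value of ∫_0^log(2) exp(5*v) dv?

Let u = exp(v), so du = exp(v) dv. When v = 0, u = 1; when v = log(2), u = 2.
The integral becomes ∫ u**4 du from 1 to 2, with antiderivative u**5/5.
Back in v: F(v) = exp(5*v)/5.
Then F(log(2)) - F(0) = (32/5) - (1/5) = 31/5.

31/5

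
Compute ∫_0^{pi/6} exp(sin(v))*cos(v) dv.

-1 + exp(1/2)

Let u = sin(v), so du = cos(v) dv. When v = 0, u = 0; when v = pi/6, u = 1/2.
The integral becomes ∫ exp(u) du from 0 to 1/2, with antiderivative exp(u).
Back in v: F(v) = exp(sin(v)).
Then F(pi/6) - F(0) = (exp(1/2)) - (1) = -1 + exp(1/2).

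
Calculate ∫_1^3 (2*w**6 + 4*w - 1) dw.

4470/7

By the power rule, an antiderivative is F(w) = 2*w**7/7 + 2*w**2 - w.
Then F(3) - F(1) = (4479/7) - (9/7) = 4470/7.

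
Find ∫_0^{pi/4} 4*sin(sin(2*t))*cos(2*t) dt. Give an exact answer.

2 - 2*cos(1)

Let u = sin(2*t), so du = 2*cos(2*t) dt. When t = 0, u = 0; when t = pi/4, u = 1.
The integral becomes 2·∫ sin(u) du from 0 to 1, with antiderivative -2*cos(u).
Back in t: F(t) = -2*cos(sin(2*t)).
Then F(pi/4) - F(0) = (-2*cos(1)) - (-2) = 2 - 2*cos(1).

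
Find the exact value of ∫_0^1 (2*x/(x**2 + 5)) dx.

Let u = x**2 + 5, so du = 2*x dx. When x = 0, u = 5; when x = 1, u = 6.
The integral becomes ∫ 1/u du from 5 to 6, with antiderivative log(u).
Back in x: F(x) = log(x**2 + 5).
Then F(1) - F(0) = (log(6)) - (log(5)) = log(6/5).

log(6/5)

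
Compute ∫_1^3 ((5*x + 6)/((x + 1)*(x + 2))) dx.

-4*log(3) + log(2) + 4*log(5)

Factor the denominator: x**2 + 3*x + 2 = (x + 2)(x + 1).
Partial fractions: (5*x + 6)/((x + 1)*(x + 2)) = 4/(x + 2) + 1/(x + 1).
An antiderivative is F(x) = log(x + 1) + 4*log(x + 2).
Then F(3) - F(1) = (2*log(2) + 4*log(5)) - (log(2) + 4*log(3)) = -4*log(3) + log(2) + 4*log(5).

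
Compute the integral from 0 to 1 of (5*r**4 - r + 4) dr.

By the power rule, an antiderivative is F(r) = r**5 - r**2/2 + 4*r.
Then F(1) - F(0) = (9/2) - (0) = 9/2.

9/2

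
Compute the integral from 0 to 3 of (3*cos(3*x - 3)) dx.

Let u = 3*x - 3, so du = 3 dx. When x = 0, u = -3; when x = 3, u = 6.
The integral becomes ∫ cos(u) du from -3 to 6, with antiderivative sin(u).
Back in x: F(x) = sin(3*x - 3).
Then F(3) - F(0) = (sin(6)) - (-sin(3)) = sin(6) + sin(3).

sin(6) + sin(3)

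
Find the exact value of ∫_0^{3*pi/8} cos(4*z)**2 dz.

Use the identity cos^2(4*z) = (1 + cos(8*z))/2.
An antiderivative is F(z) = z/2 + sin(8*z)/16.
Then F(3*pi/8) - F(0) = (3*pi/16) - (0) = 3*pi/16.

3*pi/16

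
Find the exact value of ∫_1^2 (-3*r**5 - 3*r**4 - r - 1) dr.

-263/5

By the power rule, an antiderivative is F(r) = -r**6/2 - 3*r**5/5 - r**2/2 - r.
Then F(2) - F(1) = (-276/5) - (-13/5) = -263/5.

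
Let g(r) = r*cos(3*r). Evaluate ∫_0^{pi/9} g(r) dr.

-1/18 + sqrt(3)*pi/54

Integrate by parts once (u = r, dv = cos(3*r) dr).
An antiderivative is F(r) = r*sin(3*r)/3 + cos(3*r)/9.
Then F(pi/9) - F(0) = (1/18 + sqrt(3)*pi/54) - (1/9) = -1/18 + sqrt(3)*pi/54.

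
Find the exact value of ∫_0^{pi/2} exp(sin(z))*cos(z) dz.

Let u = sin(z), so du = cos(z) dz. When z = 0, u = 0; when z = pi/2, u = 1.
The integral becomes ∫ exp(u) du from 0 to 1, with antiderivative exp(u).
Back in z: F(z) = exp(sin(z)).
Then F(pi/2) - F(0) = (E) - (1) = -1 + E.

-1 + E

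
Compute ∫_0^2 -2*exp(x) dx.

2 - 2*exp(2)

An antiderivative is F(x) = -2*exp(x).
Then F(2) - F(0) = (-2*exp(2)) - (-2) = 2 - 2*exp(2).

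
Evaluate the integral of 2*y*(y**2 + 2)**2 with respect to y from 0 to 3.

441

Let u = y**2 + 2, so du = 2*y dy. When y = 0, u = 2; when y = 3, u = 11.
The integral becomes ∫ u**2 du from 2 to 11, with antiderivative u**3/3.
Back in y: F(y) = (y**2 + 2)**3/3.
Then F(3) - F(0) = (1331/3) - (8/3) = 441.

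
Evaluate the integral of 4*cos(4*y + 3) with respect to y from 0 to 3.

-sin(3) + sin(15)

Let u = 4*y + 3, so du = 4 dy. When y = 0, u = 3; when y = 3, u = 15.
The integral becomes ∫ cos(u) du from 3 to 15, with antiderivative sin(u).
Back in y: F(y) = sin(4*y + 3).
Then F(3) - F(0) = (sin(15)) - (sin(3)) = -sin(3) + sin(15).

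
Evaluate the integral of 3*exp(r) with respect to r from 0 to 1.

An antiderivative is F(r) = 3*exp(r).
Then F(1) - F(0) = (3*E) - (3) = -3 + 3*E.

-3 + 3*E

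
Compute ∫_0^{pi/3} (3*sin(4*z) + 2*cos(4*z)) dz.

9/8 - sqrt(3)/4

An antiderivative is F(z) = sin(4*z)/2 - 3*cos(4*z)/4.
Then F(pi/3) - F(0) = (3/8 - sqrt(3)/4) - (-3/4) = 9/8 - sqrt(3)/4.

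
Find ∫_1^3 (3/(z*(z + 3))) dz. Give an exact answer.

Factor the denominator: z**2 + 3*z = (z + 3)z.
Partial fractions: 3/(z*(z + 3)) = -1/(z + 3) + 1/z.
An antiderivative is F(z) = log(z) - log(z + 3).
Then F(3) - F(1) = (-log(2)) - (-log(4)) = log(2).

log(2)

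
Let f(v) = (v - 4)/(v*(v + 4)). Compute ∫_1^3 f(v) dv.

log(49/75)

Factor the denominator: v**2 + 4*v = (v + 4)v.
Partial fractions: (v - 4)/(v*(v + 4)) = 2/(v + 4) - 1/v.
An antiderivative is F(v) = -log(v) + 2*log(v + 4).
Then F(3) - F(1) = (log(49/3)) - (log(25)) = log(49/75).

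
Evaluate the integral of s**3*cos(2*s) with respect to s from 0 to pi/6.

-sqrt(3)*pi/16 + sqrt(3)*pi**3/864 + pi**2/96 + 3/16

Integrate by parts 3 times (u = s^3, dv = cos(2*s) ds).
An antiderivative is F(s) = s**3*sin(2*s)/2 + 3*s**2*cos(2*s)/4 - 3*s*sin(2*s)/4 - 3*cos(2*s)/8.
Then F(pi/6) - F(0) = (-sqrt(3)*pi/16 - 3/16 + sqrt(3)*pi**3/864 + pi**2/96) - (-3/8) = -sqrt(3)*pi/16 + sqrt(3)*pi**3/864 + pi**2/96 + 3/16.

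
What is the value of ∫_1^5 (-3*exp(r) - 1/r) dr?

-3*exp(5) - log(5) + 3*exp(1)

An antiderivative is F(r) = -3*exp(r) - log(r).
Then F(5) - F(1) = (-3*exp(5) - log(5)) - (-3*exp(1)) = -3*exp(5) - log(5) + 3*exp(1).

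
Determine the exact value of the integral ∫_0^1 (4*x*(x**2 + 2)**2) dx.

Let u = x**2 + 2, so du = 2*x dx. When x = 0, u = 2; when x = 1, u = 3.
The integral becomes 2·∫ u**2 du from 2 to 3, with antiderivative 2*u**3/3.
Back in x: F(x) = 2*(x**2 + 2)**3/3.
Then F(1) - F(0) = (18) - (16/3) = 38/3.

38/3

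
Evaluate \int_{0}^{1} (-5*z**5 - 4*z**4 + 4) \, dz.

By the power rule, an antiderivative is F(z) = -5*z**6/6 - 4*z**5/5 + 4*z.
Then F(1) - F(0) = (71/30) - (0) = 71/30.

71/30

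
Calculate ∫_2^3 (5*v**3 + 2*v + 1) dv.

By the power rule, an antiderivative is F(v) = 5*v**4/4 + v**2 + v.
Then F(3) - F(2) = (453/4) - (26) = 349/4.

349/4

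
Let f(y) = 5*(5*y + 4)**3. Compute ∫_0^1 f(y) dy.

Let u = 5*y + 4, so du = 5 dy. When y = 0, u = 4; when y = 1, u = 9.
The integral becomes ∫ u**3 du from 4 to 9, with antiderivative u**4/4.
Back in y: F(y) = (5*y + 4)**4/4.
Then F(1) - F(0) = (6561/4) - (64) = 6305/4.

6305/4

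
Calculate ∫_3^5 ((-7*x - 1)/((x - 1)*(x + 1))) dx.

-log(54)

Factor the denominator: x**2 - 1 = (x + 1)(x - 1).
Partial fractions: (-7*x - 1)/((x - 1)*(x + 1)) = -3/(x + 1) - 4/(x - 1).
An antiderivative is F(x) = -4*log(x - 1) - 3*log(x + 1).
Then F(5) - F(3) = (-11*log(2) - 3*log(3)) - (-10*log(2)) = -log(54).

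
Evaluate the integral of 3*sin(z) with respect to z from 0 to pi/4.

An antiderivative is F(z) = -3*cos(z).
Then F(pi/4) - F(0) = (-3*sqrt(2)/2) - (-3) = 3 - 3*sqrt(2)/2.

3 - 3*sqrt(2)/2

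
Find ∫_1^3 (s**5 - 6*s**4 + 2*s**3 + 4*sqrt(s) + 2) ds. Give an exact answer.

By the power rule, an antiderivative is F(s) = s**6/6 - 6*s**5/5 + s**4/2 + 8*s**(3/2)/3 + 2*s.
Then F(3) - F(1) = (-618/5 + 8*sqrt(3)) - (62/15) = -1916/15 + 8*sqrt(3).

-1916/15 + 8*sqrt(3)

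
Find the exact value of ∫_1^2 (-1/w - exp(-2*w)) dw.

An antiderivative is F(w) = -log(w) + exp(-2*w)/2.
Then F(2) - F(1) = (-log(2) + exp(-4)/2) - (exp(-2)/2) = -log(2) - exp(-2)/2 + exp(-4)/2.

-log(2) - exp(-2)/2 + exp(-4)/2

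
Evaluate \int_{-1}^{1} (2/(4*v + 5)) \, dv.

log(3)

An antiderivative is F(v) = log(4*v + 5)/2.
Then F(1) - F(-1) = (log(3)) - (0) = log(3).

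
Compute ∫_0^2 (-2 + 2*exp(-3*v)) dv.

-10/3 - 2*exp(-6)/3

An antiderivative is F(v) = -2*v - 2*exp(-3*v)/3.
Then F(2) - F(0) = (-4 - 2*exp(-6)/3) - (-2/3) = -10/3 - 2*exp(-6)/3.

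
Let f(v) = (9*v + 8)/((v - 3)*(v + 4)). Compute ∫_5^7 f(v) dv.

Factor the denominator: v**2 + v - 12 = (v + 4)(v - 3).
Partial fractions: (9*v + 8)/((v - 3)*(v + 4)) = 4/(v + 4) + 5/(v - 3).
An antiderivative is F(v) = 5*log(v - 3) + 4*log(v + 4).
Then F(7) - F(5) = (10*log(2) + 4*log(11)) - (5*log(2) + 8*log(3)) = -8*log(3) + 5*log(2) + 4*log(11).

-8*log(3) + 5*log(2) + 4*log(11)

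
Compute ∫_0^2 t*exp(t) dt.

Integrate by parts once (u = t, dv = exp(t) dt).
An antiderivative is F(t) = (t - 1)*exp(t).
Then F(2) - F(0) = (exp(2)) - (-1) = 1 + exp(2).

1 + exp(2)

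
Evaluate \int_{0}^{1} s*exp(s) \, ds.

Integrate by parts once (u = s, dv = exp(s) ds).
An antiderivative is F(s) = (s - 1)*exp(s).
Then F(1) - F(0) = (0) - (-1) = 1.

1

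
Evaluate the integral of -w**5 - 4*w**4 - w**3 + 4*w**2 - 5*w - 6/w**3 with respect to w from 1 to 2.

-592/15

By the power rule, an antiderivative is F(w) = -w**6/6 - 4*w**5/5 - w**4/4 + 4*w**3/3 - 5*w**2/2 + 3/w**2.
Then F(2) - F(1) = (-777/20) - (37/60) = -592/15.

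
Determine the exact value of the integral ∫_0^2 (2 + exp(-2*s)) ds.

An antiderivative is F(s) = 2*s - exp(-2*s)/2.
Then F(2) - F(0) = (4 - exp(-4)/2) - (-1/2) = 9/2 - exp(-4)/2.

9/2 - exp(-4)/2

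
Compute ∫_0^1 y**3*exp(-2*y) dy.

Integrate by parts 3 times (u = y^3, dv = exp(-2*y) dy).
An antiderivative is F(y) = (-4*y**3 - 6*y**2 - 6*y - 3)*exp(-2*y)/8.
Then F(1) - F(0) = (-19*exp(-2)/8) - (-3/8) = 3/8 - 19*exp(-2)/8.

3/8 - 19*exp(-2)/8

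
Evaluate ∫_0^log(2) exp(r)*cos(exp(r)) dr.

Let u = exp(r), so du = exp(r) dr. When r = 0, u = 1; when r = log(2), u = 2.
The integral becomes ∫ cos(u) du from 1 to 2, with antiderivative sin(u).
Back in r: F(r) = sin(exp(r)).
Then F(log(2)) - F(0) = (sin(2)) - (sin(1)) = -sin(1) + sin(2).

-sin(1) + sin(2)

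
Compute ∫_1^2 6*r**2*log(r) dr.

Integrate by parts once (u = ln r, dv = 6*r**2 dr).
An antiderivative is F(r) = 2*r**3*(3*log(r) - 1)/3.
Then F(2) - F(1) = (-16/3 + 16*log(2)) - (-2/3) = -14/3 + 16*log(2).

-14/3 + 16*log(2)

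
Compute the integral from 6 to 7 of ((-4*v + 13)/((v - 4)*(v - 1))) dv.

Factor the denominator: v**2 - 5*v + 4 = (v - 1)(v - 4).
Partial fractions: (-4*v + 13)/((v - 4)*(v - 1)) = -3/(v - 1) - 1/(v - 4).
An antiderivative is F(v) = -log(v - 4) - 3*log(v - 1).
Then F(7) - F(6) = (-4*log(3) - 3*log(2)) - (-3*log(5) - log(2)) = -4*log(3) - 2*log(2) + 3*log(5).

-4*log(3) - 2*log(2) + 3*log(5)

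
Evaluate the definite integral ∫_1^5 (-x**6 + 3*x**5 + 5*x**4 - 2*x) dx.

By the power rule, an antiderivative is F(x) = -x**7/7 + x**6/2 + x**5 - x**2.
Then F(5) - F(1) = (-3475/14) - (5/14) = -1740/7.

-1740/7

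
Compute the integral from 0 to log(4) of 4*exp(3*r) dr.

Let u = exp(r), so du = exp(r) dr. When r = 0, u = 1; when r = log(4), u = 4.
The integral becomes 4·∫ u**2 du from 1 to 4, with antiderivative 4*u**3/3.
Back in r: F(r) = 4*exp(3*r)/3.
Then F(log(4)) - F(0) = (256/3) - (4/3) = 84.

84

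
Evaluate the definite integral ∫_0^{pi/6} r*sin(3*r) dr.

1/9

Integrate by parts once (u = r, dv = sin(3*r) dr).
An antiderivative is F(r) = -r*cos(3*r)/3 + sin(3*r)/9.
Then F(pi/6) - F(0) = (1/9) - (0) = 1/9.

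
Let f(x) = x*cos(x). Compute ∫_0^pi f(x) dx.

Integrate by parts once (u = x, dv = cos(x) dx).
An antiderivative is F(x) = x*sin(x) + cos(x).
Then F(pi) - F(0) = (-1) - (1) = -2.

-2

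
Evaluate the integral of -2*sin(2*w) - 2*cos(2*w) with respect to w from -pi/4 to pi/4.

An antiderivative is F(w) = -sin(2*w) + cos(2*w).
Then F(pi/4) - F(-pi/4) = (-1) - (1) = -2.

-2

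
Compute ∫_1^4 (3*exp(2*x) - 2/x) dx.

An antiderivative is F(x) = 3*exp(2*x)/2 - 2*log(x).
Then F(4) - F(1) = (-log(16) + 3*exp(8)/2) - (3*exp(2)/2) = -3*exp(2)/2 - log(16) + 3*exp(8)/2.

-3*exp(2)/2 - log(16) + 3*exp(8)/2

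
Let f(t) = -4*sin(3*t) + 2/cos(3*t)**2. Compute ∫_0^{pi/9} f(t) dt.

-2/3 + 2*sqrt(3)/3

An antiderivative is F(t) = 4*cos(3*t)/3 + 2*tan(3*t)/3.
Then F(pi/9) - F(0) = (2/3 + 2*sqrt(3)/3) - (4/3) = -2/3 + 2*sqrt(3)/3.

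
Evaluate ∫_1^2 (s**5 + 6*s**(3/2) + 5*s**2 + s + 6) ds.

48*sqrt(2)/5 + 409/15

By the power rule, an antiderivative is F(s) = s**6/6 + 12*s**(5/2)/5 + 5*s**3/3 + s**2/2 + 6*s.
Then F(2) - F(1) = (48*sqrt(2)/5 + 38) - (161/15) = 48*sqrt(2)/5 + 409/15.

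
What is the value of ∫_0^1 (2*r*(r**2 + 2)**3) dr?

65/4

Let u = r**2 + 2, so du = 2*r dr. When r = 0, u = 2; when r = 1, u = 3.
The integral becomes ∫ u**3 du from 2 to 3, with antiderivative u**4/4.
Back in r: F(r) = (r**2 + 2)**4/4.
Then F(1) - F(0) = (81/4) - (4) = 65/4.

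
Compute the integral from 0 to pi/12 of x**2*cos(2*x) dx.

Integrate by parts twice (u = x^2, dv = cos(2*x) dx).
An antiderivative is F(x) = x**2*sin(2*x)/2 + x*cos(2*x)/2 - sin(2*x)/4.
Then F(pi/12) - F(0) = (-1/8 + pi**2/576 + sqrt(3)*pi/48) - (0) = -1/8 + pi**2/576 + sqrt(3)*pi/48.

-1/8 + pi**2/576 + sqrt(3)*pi/48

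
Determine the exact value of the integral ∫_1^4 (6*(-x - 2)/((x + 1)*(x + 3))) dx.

-3*log(7) - 3*log(5) + 9*log(2)

Factor the denominator: x**2 + 4*x + 3 = (x + 3)(x + 1).
Partial fractions: 6*(-x - 2)/((x + 1)*(x + 3)) = -3/(x + 3) - 3/(x + 1).
An antiderivative is F(x) = -3*log(x + 1) - 3*log(x + 3).
Then F(4) - F(1) = (-3*log(7) - 3*log(5)) - (-9*log(2)) = -3*log(7) - 3*log(5) + 9*log(2).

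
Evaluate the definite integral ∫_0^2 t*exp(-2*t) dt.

(-5 + exp(4))*exp(-4)/4

Integrate by parts once (u = t, dv = exp(-2*t) dt).
An antiderivative is F(t) = (-2*t - 1)*exp(-2*t)/4.
Then F(2) - F(0) = (-5*exp(-4)/4) - (-1/4) = (-5 + exp(4))*exp(-4)/4.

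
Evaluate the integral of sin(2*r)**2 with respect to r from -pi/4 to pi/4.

pi/4

Use the identity sin^2(2*r) = (1 - cos(4*r))/2.
An antiderivative is F(r) = r/2 - sin(4*r)/8.
Then F(pi/4) - F(-pi/4) = (pi/8) - (-pi/8) = pi/4.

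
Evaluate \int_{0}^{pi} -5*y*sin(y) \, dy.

Integrate by parts once (u = y, dv = -5*sin(y) dy).
An antiderivative is F(y) = 5*y*cos(y) - 5*sin(y).
Then F(pi) - F(0) = (-5*pi) - (0) = -5*pi.

-5*pi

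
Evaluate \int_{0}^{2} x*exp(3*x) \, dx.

Integrate by parts once (u = x, dv = exp(3*x) dx).
An antiderivative is F(x) = (3*x - 1)*exp(3*x)/9.
Then F(2) - F(0) = (5*exp(6)/9) - (-1/9) = 1/9 + 5*exp(6)/9.

1/9 + 5*exp(6)/9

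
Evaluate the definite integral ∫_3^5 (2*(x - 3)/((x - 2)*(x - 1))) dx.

log(16/9)

Factor the denominator: x**2 - 3*x + 2 = (x - 1)(x - 2).
Partial fractions: 2*(x - 3)/((x - 2)*(x - 1)) = 4/(x - 1) - 2/(x - 2).
An antiderivative is F(x) = -2*log(x - 2) + 4*log(x - 1).
Then F(5) - F(3) = (-2*log(3) + 8*log(2)) - (log(16)) = log(16/9).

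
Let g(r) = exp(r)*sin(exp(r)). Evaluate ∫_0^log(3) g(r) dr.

cos(1) - cos(3)

Let u = exp(r), so du = exp(r) dr. When r = 0, u = 1; when r = log(3), u = 3.
The integral becomes ∫ sin(u) du from 1 to 3, with antiderivative -cos(u).
Back in r: F(r) = -cos(exp(r)).
Then F(log(3)) - F(0) = (-cos(3)) - (-cos(1)) = cos(1) - cos(3).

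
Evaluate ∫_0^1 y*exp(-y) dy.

Integrate by parts once (u = y, dv = exp(-y) dy).
An antiderivative is F(y) = (-y - 1)*exp(-y).
Then F(1) - F(0) = (-2*exp(-1)) - (-1) = 1 - 2*exp(-1).

1 - 2*exp(-1)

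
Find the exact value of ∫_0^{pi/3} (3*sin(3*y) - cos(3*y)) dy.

An antiderivative is F(y) = -sin(3*y)/3 - cos(3*y).
Then F(pi/3) - F(0) = (1) - (-1) = 2.

2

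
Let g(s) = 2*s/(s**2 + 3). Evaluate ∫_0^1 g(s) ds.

log(4/3)

Let u = s**2 + 3, so du = 2*s ds. When s = 0, u = 3; when s = 1, u = 4.
The integral becomes ∫ 1/u du from 3 to 4, with antiderivative log(u).
Back in s: F(s) = log(s**2 + 3).
Then F(1) - F(0) = (log(4)) - (log(3)) = log(4/3).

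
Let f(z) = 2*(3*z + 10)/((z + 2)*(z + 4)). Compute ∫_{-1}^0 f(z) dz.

Factor the denominator: z**2 + 6*z + 8 = (z + 4)(z + 2).
Partial fractions: 2*(3*z + 10)/((z + 2)*(z + 4)) = 2/(z + 4) + 4/(z + 2).
An antiderivative is F(z) = 4*log(z + 2) + 2*log(z + 4).
Then F(0) - F(-1) = (8*log(2)) - (log(9)) = -2*log(3) + 8*log(2).

-2*log(3) + 8*log(2)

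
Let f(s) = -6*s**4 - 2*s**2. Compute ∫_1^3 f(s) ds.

-4616/15

By the power rule, an antiderivative is F(s) = -6*s**5/5 - 2*s**3/3.
Then F(3) - F(1) = (-1548/5) - (-28/15) = -4616/15.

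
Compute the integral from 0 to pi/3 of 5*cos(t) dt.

5*sqrt(3)/2

An antiderivative is F(t) = 5*sin(t).
Then F(pi/3) - F(0) = (5*sqrt(3)/2) - (0) = 5*sqrt(3)/2.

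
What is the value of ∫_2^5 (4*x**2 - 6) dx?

138

By the power rule, an antiderivative is F(x) = 4*x**3/3 - 6*x.
Then F(5) - F(2) = (410/3) - (-4/3) = 138.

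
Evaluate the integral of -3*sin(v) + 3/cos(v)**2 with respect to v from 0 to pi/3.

-3/2 + 3*sqrt(3)

An antiderivative is F(v) = 3*cos(v) + 3*tan(v).
Then F(pi/3) - F(0) = (3/2 + 3*sqrt(3)) - (3) = -3/2 + 3*sqrt(3).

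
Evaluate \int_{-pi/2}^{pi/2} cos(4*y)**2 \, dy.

Use the identity cos^2(4*y) = (1 + cos(8*y))/2.
An antiderivative is F(y) = y/2 + sin(8*y)/16.
Then F(pi/2) - F(-pi/2) = (pi/4) - (-pi/4) = pi/2.

pi/2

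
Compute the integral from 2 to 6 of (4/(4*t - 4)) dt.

log(5)

An antiderivative is F(t) = log(4*t - 4).
Then F(6) - F(2) = (log(20)) - (log(4)) = log(5).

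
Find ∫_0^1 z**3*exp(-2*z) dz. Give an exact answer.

Integrate by parts 3 times (u = z^3, dv = exp(-2*z) dz).
An antiderivative is F(z) = (-4*z**3 - 6*z**2 - 6*z - 3)*exp(-2*z)/8.
Then F(1) - F(0) = (-19*exp(-2)/8) - (-3/8) = 3/8 - 19*exp(-2)/8.

3/8 - 19*exp(-2)/8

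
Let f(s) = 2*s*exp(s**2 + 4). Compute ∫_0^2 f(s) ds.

-exp(4) + exp(8)

Let u = s**2 + 4, so du = 2*s ds. When s = 0, u = 4; when s = 2, u = 8.
The integral becomes ∫ exp(u) du from 4 to 8, with antiderivative exp(u).
Back in s: F(s) = exp(s**2 + 4).
Then F(2) - F(0) = (exp(8)) - (exp(4)) = -exp(4) + exp(8).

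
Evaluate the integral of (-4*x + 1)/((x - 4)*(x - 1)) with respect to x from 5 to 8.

-12*log(2) + log(7)

Factor the denominator: x**2 - 5*x + 4 = (x - 1)(x - 4).
Partial fractions: (-4*x + 1)/((x - 4)*(x - 1)) = 1/(x - 1) - 5/(x - 4).
An antiderivative is F(x) = -5*log(x - 4) + log(x - 1).
Then F(8) - F(5) = (-10*log(2) + log(7)) - (log(4)) = -12*log(2) + log(7).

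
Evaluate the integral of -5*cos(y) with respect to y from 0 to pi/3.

-5*sqrt(3)/2

An antiderivative is F(y) = -5*sin(y).
Then F(pi/3) - F(0) = (-5*sqrt(3)/2) - (0) = -5*sqrt(3)/2.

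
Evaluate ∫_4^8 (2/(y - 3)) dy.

An antiderivative is F(y) = 2*log(y - 3).
Then F(8) - F(4) = (log(25)) - (0) = log(25).

log(25)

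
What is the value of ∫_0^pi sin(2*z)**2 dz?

pi/2

Use the identity sin^2(2*z) = (1 - cos(4*z))/2.
An antiderivative is F(z) = z/2 - sin(4*z)/8.
Then F(pi) - F(0) = (pi/2) - (0) = pi/2.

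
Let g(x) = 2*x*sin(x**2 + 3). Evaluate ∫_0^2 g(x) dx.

Let u = x**2 + 3, so du = 2*x dx. When x = 0, u = 3; when x = 2, u = 7.
The integral becomes ∫ sin(u) du from 3 to 7, with antiderivative -cos(u).
Back in x: F(x) = -cos(x**2 + 3).
Then F(2) - F(0) = (-cos(7)) - (-cos(3)) = cos(3) - cos(7).

cos(3) - cos(7)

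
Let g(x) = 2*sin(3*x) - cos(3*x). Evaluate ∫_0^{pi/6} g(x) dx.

1/3

An antiderivative is F(x) = -sin(3*x)/3 - 2*cos(3*x)/3.
Then F(pi/6) - F(0) = (-1/3) - (-2/3) = 1/3.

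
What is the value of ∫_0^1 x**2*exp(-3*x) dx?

2/27 - 17*exp(-3)/27

Integrate by parts twice (u = x^2, dv = exp(-3*x) dx).
An antiderivative is F(x) = (-9*x**2 - 6*x - 2)*exp(-3*x)/27.
Then F(1) - F(0) = (-17*exp(-3)/27) - (-2/27) = 2/27 - 17*exp(-3)/27.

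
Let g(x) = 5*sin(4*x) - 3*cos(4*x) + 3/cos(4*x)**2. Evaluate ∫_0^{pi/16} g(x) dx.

2 - sqrt(2)

An antiderivative is F(x) = -3*sin(4*x)/4 - 5*cos(4*x)/4 + 3*tan(4*x)/4.
Then F(pi/16) - F(0) = (3/4 - sqrt(2)) - (-5/4) = 2 - sqrt(2).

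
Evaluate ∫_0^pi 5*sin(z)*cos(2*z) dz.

-10/3

Use the identity sin(z)cos(2*z) = [sin(3*z) + sin(-z)]/2.
An antiderivative is F(z) = 5*cos(z)/2 - 5*cos(3*z)/6.
Then F(pi) - F(0) = (-5/3) - (5/3) = -10/3.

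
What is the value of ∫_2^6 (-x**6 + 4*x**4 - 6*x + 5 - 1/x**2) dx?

-3554639/105

By the power rule, an antiderivative is F(x) = -x**7/7 + 4*x**5/5 - 3*x**2 + 5*x + 1/x.
Then F(6) - F(2) = (-7108057/210) - (407/70) = -3554639/105.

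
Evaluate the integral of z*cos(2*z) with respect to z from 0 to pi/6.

-1/8 + sqrt(3)*pi/24

Integrate by parts once (u = z, dv = cos(2*z) dz).
An antiderivative is F(z) = z*sin(2*z)/2 + cos(2*z)/4.
Then F(pi/6) - F(0) = (1/8 + sqrt(3)*pi/24) - (1/4) = -1/8 + sqrt(3)*pi/24.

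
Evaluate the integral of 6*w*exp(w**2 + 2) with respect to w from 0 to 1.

Let u = w**2 + 2, so du = 2*w dw. When w = 0, u = 2; when w = 1, u = 3.
The integral becomes 3·∫ exp(u) du from 2 to 3, with antiderivative 3*exp(u).
Back in w: F(w) = 3*exp(w**2 + 2).
Then F(1) - F(0) = (3*exp(3)) - (3*exp(2)) = -3*(1 - exp(1))*exp(2).

-3*(1 - exp(1))*exp(2)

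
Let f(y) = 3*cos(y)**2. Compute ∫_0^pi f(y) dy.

Use the identity cos^2(y) = (1 + cos(2*y))/2.
An antiderivative is F(y) = 3*y/2 + 3*sin(2*y)/4.
Then F(pi) - F(0) = (3*pi/2) - (0) = 3*pi/2.

3*pi/2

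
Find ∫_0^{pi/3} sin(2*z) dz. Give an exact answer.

An antiderivative is F(z) = -cos(2*z)/2.
Then F(pi/3) - F(0) = (1/4) - (-1/2) = 3/4.

3/4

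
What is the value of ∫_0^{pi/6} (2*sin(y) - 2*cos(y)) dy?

1 - sqrt(3)

An antiderivative is F(y) = -2*sin(y) - 2*cos(y).
Then F(pi/6) - F(0) = (-sqrt(3) - 1) - (-2) = 1 - sqrt(3).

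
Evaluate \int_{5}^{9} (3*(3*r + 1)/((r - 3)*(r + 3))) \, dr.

Factor the denominator: r**2 - 9 = (r + 3)(r - 3).
Partial fractions: 3*(3*r + 1)/((r - 3)*(r + 3)) = 4/(r + 3) + 5/(r - 3).
An antiderivative is F(r) = 5*log(r - 3) + 4*log(r + 3).
Then F(9) - F(5) = (13*log(2) + 9*log(3)) - (17*log(2)) = -4*log(2) + 9*log(3).

-4*log(2) + 9*log(3)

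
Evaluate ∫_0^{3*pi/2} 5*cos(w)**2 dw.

Use the identity cos^2(w) = (1 + cos(2*w))/2.
An antiderivative is F(w) = 5*w/2 + 5*sin(2*w)/4.
Then F(3*pi/2) - F(0) = (15*pi/4) - (0) = 15*pi/4.

15*pi/4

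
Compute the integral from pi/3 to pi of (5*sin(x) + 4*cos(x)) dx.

15/2 - 2*sqrt(3)

An antiderivative is F(x) = 4*sin(x) - 5*cos(x).
Then F(pi) - F(pi/3) = (5) - (-5/2 + 2*sqrt(3)) = 15/2 - 2*sqrt(3).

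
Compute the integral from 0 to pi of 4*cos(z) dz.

0

An antiderivative is F(z) = 4*sin(z).
Then F(pi) - F(0) = (0) - (0) = 0.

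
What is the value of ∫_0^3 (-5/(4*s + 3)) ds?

-5*log(5)/4

An antiderivative is F(s) = -5*log(4*s + 3)/4.
Then F(3) - F(0) = (-5*log(15)/4) - (-5*log(3)/4) = -5*log(5)/4.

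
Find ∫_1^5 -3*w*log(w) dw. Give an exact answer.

18 - 75*log(5)/2

Integrate by parts once (u = ln w, dv = -3*w dw).
An antiderivative is F(w) = -3*w**2*(2*log(w) - 1)/4.
Then F(5) - F(1) = (75/4 - 75*log(5)/2) - (3/4) = 18 - 75*log(5)/2.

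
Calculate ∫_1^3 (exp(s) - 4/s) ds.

An antiderivative is F(s) = exp(s) - 4*log(s).
Then F(3) - F(1) = (-log(81) + exp(3)) - (exp(1)) = -log(81) - exp(1) + exp(3).

-log(81) - exp(1) + exp(3)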